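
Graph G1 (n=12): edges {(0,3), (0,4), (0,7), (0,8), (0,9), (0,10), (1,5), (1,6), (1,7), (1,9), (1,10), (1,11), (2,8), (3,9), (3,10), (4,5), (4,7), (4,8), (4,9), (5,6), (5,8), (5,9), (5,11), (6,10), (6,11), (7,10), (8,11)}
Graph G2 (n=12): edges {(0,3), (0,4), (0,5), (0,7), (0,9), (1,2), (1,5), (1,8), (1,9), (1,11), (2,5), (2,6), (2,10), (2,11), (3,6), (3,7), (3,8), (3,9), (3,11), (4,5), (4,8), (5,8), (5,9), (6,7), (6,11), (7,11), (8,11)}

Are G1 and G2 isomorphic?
Yes, isomorphic

The graphs are isomorphic.
One valid mapping φ: V(G1) → V(G2): 0→5, 1→3, 2→10, 3→4, 4→1, 5→11, 6→7, 7→9, 8→2, 9→8, 10→0, 11→6

Verify φ preserves adjacency — for each edge of G1, its image is an edge of G2:
  (0,3) → (φ(0),φ(3)) = (4,5) ∈ E(G2) ✓
  (0,4) → (φ(0),φ(4)) = (1,5) ∈ E(G2) ✓
  (0,7) → (φ(0),φ(7)) = (5,9) ∈ E(G2) ✓
  (0,8) → (φ(0),φ(8)) = (2,5) ∈ E(G2) ✓
  (0,9) → (φ(0),φ(9)) = (5,8) ∈ E(G2) ✓
  (0,10) → (φ(0),φ(10)) = (0,5) ∈ E(G2) ✓
  (1,5) → (φ(1),φ(5)) = (3,11) ∈ E(G2) ✓
  (1,6) → (φ(1),φ(6)) = (3,7) ∈ E(G2) ✓
  (1,7) → (φ(1),φ(7)) = (3,9) ∈ E(G2) ✓
  (1,9) → (φ(1),φ(9)) = (3,8) ∈ E(G2) ✓
  (1,10) → (φ(1),φ(10)) = (0,3) ∈ E(G2) ✓
  (1,11) → (φ(1),φ(11)) = (3,6) ∈ E(G2) ✓
  (2,8) → (φ(2),φ(8)) = (2,10) ∈ E(G2) ✓
  (3,9) → (φ(3),φ(9)) = (4,8) ∈ E(G2) ✓
  (3,10) → (φ(3),φ(10)) = (0,4) ∈ E(G2) ✓
  (4,5) → (φ(4),φ(5)) = (1,11) ∈ E(G2) ✓
  (4,7) → (φ(4),φ(7)) = (1,9) ∈ E(G2) ✓
  (4,8) → (φ(4),φ(8)) = (1,2) ∈ E(G2) ✓
  (4,9) → (φ(4),φ(9)) = (1,8) ∈ E(G2) ✓
  (5,6) → (φ(5),φ(6)) = (7,11) ∈ E(G2) ✓
  (5,8) → (φ(5),φ(8)) = (2,11) ∈ E(G2) ✓
  (5,9) → (φ(5),φ(9)) = (8,11) ∈ E(G2) ✓
  (5,11) → (φ(5),φ(11)) = (6,11) ∈ E(G2) ✓
  (6,10) → (φ(6),φ(10)) = (0,7) ∈ E(G2) ✓
  (6,11) → (φ(6),φ(11)) = (6,7) ∈ E(G2) ✓
  (7,10) → (φ(7),φ(10)) = (0,9) ∈ E(G2) ✓
  (8,11) → (φ(8),φ(11)) = (2,6) ∈ E(G2) ✓
All 27 edges of G1 map to edges of G2, and |E(G1)| = |E(G2)| = 27, so φ is a bijection on edges as well as vertices. Hence G1 ≅ G2.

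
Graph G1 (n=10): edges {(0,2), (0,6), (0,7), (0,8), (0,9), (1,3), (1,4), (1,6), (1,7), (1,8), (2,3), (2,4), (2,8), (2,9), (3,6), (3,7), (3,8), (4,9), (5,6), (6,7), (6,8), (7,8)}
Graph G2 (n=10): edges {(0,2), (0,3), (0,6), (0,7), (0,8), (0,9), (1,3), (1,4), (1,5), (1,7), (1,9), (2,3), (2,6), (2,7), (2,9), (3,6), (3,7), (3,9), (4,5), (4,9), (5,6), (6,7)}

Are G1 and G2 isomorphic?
Yes, isomorphic

The graphs are isomorphic.
One valid mapping φ: V(G1) → V(G2): 0→9, 1→6, 2→1, 3→7, 4→5, 5→8, 6→0, 7→2, 8→3, 9→4

Verify φ preserves adjacency — for each edge of G1, its image is an edge of G2:
  (0,2) → (φ(0),φ(2)) = (1,9) ∈ E(G2) ✓
  (0,6) → (φ(0),φ(6)) = (0,9) ∈ E(G2) ✓
  (0,7) → (φ(0),φ(7)) = (2,9) ∈ E(G2) ✓
  (0,8) → (φ(0),φ(8)) = (3,9) ∈ E(G2) ✓
  (0,9) → (φ(0),φ(9)) = (4,9) ∈ E(G2) ✓
  (1,3) → (φ(1),φ(3)) = (6,7) ∈ E(G2) ✓
  (1,4) → (φ(1),φ(4)) = (5,6) ∈ E(G2) ✓
  (1,6) → (φ(1),φ(6)) = (0,6) ∈ E(G2) ✓
  (1,7) → (φ(1),φ(7)) = (2,6) ∈ E(G2) ✓
  (1,8) → (φ(1),φ(8)) = (3,6) ∈ E(G2) ✓
  (2,3) → (φ(2),φ(3)) = (1,7) ∈ E(G2) ✓
  (2,4) → (φ(2),φ(4)) = (1,5) ∈ E(G2) ✓
  (2,8) → (φ(2),φ(8)) = (1,3) ∈ E(G2) ✓
  (2,9) → (φ(2),φ(9)) = (1,4) ∈ E(G2) ✓
  (3,6) → (φ(3),φ(6)) = (0,7) ∈ E(G2) ✓
  (3,7) → (φ(3),φ(7)) = (2,7) ∈ E(G2) ✓
  (3,8) → (φ(3),φ(8)) = (3,7) ∈ E(G2) ✓
  (4,9) → (φ(4),φ(9)) = (4,5) ∈ E(G2) ✓
  (5,6) → (φ(5),φ(6)) = (0,8) ∈ E(G2) ✓
  (6,7) → (φ(6),φ(7)) = (0,2) ∈ E(G2) ✓
  (6,8) → (φ(6),φ(8)) = (0,3) ∈ E(G2) ✓
  (7,8) → (φ(7),φ(8)) = (2,3) ∈ E(G2) ✓
All 22 edges of G1 map to edges of G2, and |E(G1)| = |E(G2)| = 22, so φ is a bijection on edges as well as vertices. Hence G1 ≅ G2.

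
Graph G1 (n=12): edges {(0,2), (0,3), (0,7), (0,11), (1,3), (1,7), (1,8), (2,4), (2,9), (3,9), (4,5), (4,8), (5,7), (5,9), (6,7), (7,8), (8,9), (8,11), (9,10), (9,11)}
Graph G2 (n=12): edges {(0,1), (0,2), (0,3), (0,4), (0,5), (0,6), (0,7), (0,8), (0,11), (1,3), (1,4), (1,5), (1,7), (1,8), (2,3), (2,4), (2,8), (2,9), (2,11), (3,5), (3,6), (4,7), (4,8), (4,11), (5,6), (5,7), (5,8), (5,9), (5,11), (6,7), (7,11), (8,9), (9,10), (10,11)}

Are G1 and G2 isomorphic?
No, not isomorphic

The graphs are NOT isomorphic.

Counting triangles (3-cliques): G1 has 2, G2 has 33.
Triangle count is an isomorphism invariant, so differing triangle counts rule out isomorphism.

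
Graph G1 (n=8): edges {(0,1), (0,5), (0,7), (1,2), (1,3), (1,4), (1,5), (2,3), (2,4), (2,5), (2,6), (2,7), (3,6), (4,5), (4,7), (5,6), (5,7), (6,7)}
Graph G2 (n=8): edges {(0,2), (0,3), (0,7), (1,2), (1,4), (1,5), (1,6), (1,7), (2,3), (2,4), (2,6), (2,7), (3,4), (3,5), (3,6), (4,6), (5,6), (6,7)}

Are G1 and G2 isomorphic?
Yes, isomorphic

The graphs are isomorphic.
One valid mapping φ: V(G1) → V(G2): 0→5, 1→3, 2→2, 3→0, 4→4, 5→6, 6→7, 7→1

Verify φ preserves adjacency — for each edge of G1, its image is an edge of G2:
  (0,1) → (φ(0),φ(1)) = (3,5) ∈ E(G2) ✓
  (0,5) → (φ(0),φ(5)) = (5,6) ∈ E(G2) ✓
  (0,7) → (φ(0),φ(7)) = (1,5) ∈ E(G2) ✓
  (1,2) → (φ(1),φ(2)) = (2,3) ∈ E(G2) ✓
  (1,3) → (φ(1),φ(3)) = (0,3) ∈ E(G2) ✓
  (1,4) → (φ(1),φ(4)) = (3,4) ∈ E(G2) ✓
  (1,5) → (φ(1),φ(5)) = (3,6) ∈ E(G2) ✓
  (2,3) → (φ(2),φ(3)) = (0,2) ∈ E(G2) ✓
  (2,4) → (φ(2),φ(4)) = (2,4) ∈ E(G2) ✓
  (2,5) → (φ(2),φ(5)) = (2,6) ∈ E(G2) ✓
  (2,6) → (φ(2),φ(6)) = (2,7) ∈ E(G2) ✓
  (2,7) → (φ(2),φ(7)) = (1,2) ∈ E(G2) ✓
  (3,6) → (φ(3),φ(6)) = (0,7) ∈ E(G2) ✓
  (4,5) → (φ(4),φ(5)) = (4,6) ∈ E(G2) ✓
  (4,7) → (φ(4),φ(7)) = (1,4) ∈ E(G2) ✓
  (5,6) → (φ(5),φ(6)) = (6,7) ∈ E(G2) ✓
  (5,7) → (φ(5),φ(7)) = (1,6) ∈ E(G2) ✓
  (6,7) → (φ(6),φ(7)) = (1,7) ∈ E(G2) ✓
All 18 edges of G1 map to edges of G2, and |E(G1)| = |E(G2)| = 18, so φ is a bijection on edges as well as vertices. Hence G1 ≅ G2.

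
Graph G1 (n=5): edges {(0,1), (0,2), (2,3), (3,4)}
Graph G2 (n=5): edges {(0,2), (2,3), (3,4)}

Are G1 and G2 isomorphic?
No, not isomorphic

The graphs are NOT isomorphic.

Counting edges: G1 has 4 edge(s); G2 has 3 edge(s).
Edge count is an isomorphism invariant (a bijection on vertices induces a bijection on edges), so differing edge counts rule out isomorphism.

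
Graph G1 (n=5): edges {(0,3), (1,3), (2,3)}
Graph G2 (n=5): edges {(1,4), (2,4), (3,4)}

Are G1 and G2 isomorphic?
Yes, isomorphic

The graphs are isomorphic.
One valid mapping φ: V(G1) → V(G2): 0→2, 1→1, 2→3, 3→4, 4→0

Verify φ preserves adjacency — for each edge of G1, its image is an edge of G2:
  (0,3) → (φ(0),φ(3)) = (2,4) ∈ E(G2) ✓
  (1,3) → (φ(1),φ(3)) = (1,4) ∈ E(G2) ✓
  (2,3) → (φ(2),φ(3)) = (3,4) ∈ E(G2) ✓
All 3 edges of G1 map to edges of G2, and |E(G1)| = |E(G2)| = 3, so φ is a bijection on edges as well as vertices. Hence G1 ≅ G2.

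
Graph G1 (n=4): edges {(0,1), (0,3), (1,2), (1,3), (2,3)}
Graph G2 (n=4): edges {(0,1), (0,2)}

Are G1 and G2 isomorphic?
No, not isomorphic

The graphs are NOT isomorphic.

Degrees in G1: deg(0)=2, deg(1)=3, deg(2)=2, deg(3)=3.
Sorted degree sequence of G1: [3, 3, 2, 2].
Degrees in G2: deg(0)=2, deg(1)=1, deg(2)=1, deg(3)=0.
Sorted degree sequence of G2: [2, 1, 1, 0].
The (sorted) degree sequence is an isomorphism invariant, so since G1 and G2 have different degree sequences they cannot be isomorphic.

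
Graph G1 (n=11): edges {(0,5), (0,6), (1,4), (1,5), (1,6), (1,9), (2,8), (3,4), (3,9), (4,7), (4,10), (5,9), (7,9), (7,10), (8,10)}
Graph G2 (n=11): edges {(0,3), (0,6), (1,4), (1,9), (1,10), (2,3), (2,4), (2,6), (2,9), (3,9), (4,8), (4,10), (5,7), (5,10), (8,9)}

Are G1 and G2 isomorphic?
Yes, isomorphic

The graphs are isomorphic.
One valid mapping φ: V(G1) → V(G2): 0→0, 1→2, 2→7, 3→8, 4→4, 5→3, 6→6, 7→1, 8→5, 9→9, 10→10

Verify φ preserves adjacency — for each edge of G1, its image is an edge of G2:
  (0,5) → (φ(0),φ(5)) = (0,3) ∈ E(G2) ✓
  (0,6) → (φ(0),φ(6)) = (0,6) ∈ E(G2) ✓
  (1,4) → (φ(1),φ(4)) = (2,4) ∈ E(G2) ✓
  (1,5) → (φ(1),φ(5)) = (2,3) ∈ E(G2) ✓
  (1,6) → (φ(1),φ(6)) = (2,6) ∈ E(G2) ✓
  (1,9) → (φ(1),φ(9)) = (2,9) ∈ E(G2) ✓
  (2,8) → (φ(2),φ(8)) = (5,7) ∈ E(G2) ✓
  (3,4) → (φ(3),φ(4)) = (4,8) ∈ E(G2) ✓
  (3,9) → (φ(3),φ(9)) = (8,9) ∈ E(G2) ✓
  (4,7) → (φ(4),φ(7)) = (1,4) ∈ E(G2) ✓
  (4,10) → (φ(4),φ(10)) = (4,10) ∈ E(G2) ✓
  (5,9) → (φ(5),φ(9)) = (3,9) ∈ E(G2) ✓
  (7,9) → (φ(7),φ(9)) = (1,9) ∈ E(G2) ✓
  (7,10) → (φ(7),φ(10)) = (1,10) ∈ E(G2) ✓
  (8,10) → (φ(8),φ(10)) = (5,10) ∈ E(G2) ✓
All 15 edges of G1 map to edges of G2, and |E(G1)| = |E(G2)| = 15, so φ is a bijection on edges as well as vertices. Hence G1 ≅ G2.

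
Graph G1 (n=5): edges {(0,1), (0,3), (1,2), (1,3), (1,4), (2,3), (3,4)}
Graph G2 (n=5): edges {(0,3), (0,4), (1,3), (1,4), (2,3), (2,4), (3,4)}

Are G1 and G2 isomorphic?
Yes, isomorphic

The graphs are isomorphic.
One valid mapping φ: V(G1) → V(G2): 0→1, 1→4, 2→2, 3→3, 4→0

Verify φ preserves adjacency — for each edge of G1, its image is an edge of G2:
  (0,1) → (φ(0),φ(1)) = (1,4) ∈ E(G2) ✓
  (0,3) → (φ(0),φ(3)) = (1,3) ∈ E(G2) ✓
  (1,2) → (φ(1),φ(2)) = (2,4) ∈ E(G2) ✓
  (1,3) → (φ(1),φ(3)) = (3,4) ∈ E(G2) ✓
  (1,4) → (φ(1),φ(4)) = (0,4) ∈ E(G2) ✓
  (2,3) → (φ(2),φ(3)) = (2,3) ∈ E(G2) ✓
  (3,4) → (φ(3),φ(4)) = (0,3) ∈ E(G2) ✓
All 7 edges of G1 map to edges of G2, and |E(G1)| = |E(G2)| = 7, so φ is a bijection on edges as well as vertices. Hence G1 ≅ G2.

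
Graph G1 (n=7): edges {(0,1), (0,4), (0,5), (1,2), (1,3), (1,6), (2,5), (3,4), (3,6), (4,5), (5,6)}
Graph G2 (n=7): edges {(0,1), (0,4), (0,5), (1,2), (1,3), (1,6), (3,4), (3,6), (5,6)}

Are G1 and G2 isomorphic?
No, not isomorphic

The graphs are NOT isomorphic.

Counting edges: G1 has 11 edge(s); G2 has 9 edge(s).
Edge count is an isomorphism invariant (a bijection on vertices induces a bijection on edges), so differing edge counts rule out isomorphism.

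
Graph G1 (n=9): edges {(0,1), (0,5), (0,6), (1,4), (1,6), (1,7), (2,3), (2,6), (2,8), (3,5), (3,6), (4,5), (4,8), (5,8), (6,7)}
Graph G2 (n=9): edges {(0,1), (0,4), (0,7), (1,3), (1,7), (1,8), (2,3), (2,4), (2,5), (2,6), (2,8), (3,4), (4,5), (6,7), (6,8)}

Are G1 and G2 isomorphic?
Yes, isomorphic

The graphs are isomorphic.
One valid mapping φ: V(G1) → V(G2): 0→3, 1→4, 2→6, 3→8, 4→0, 5→1, 6→2, 7→5, 8→7

Verify φ preserves adjacency — for each edge of G1, its image is an edge of G2:
  (0,1) → (φ(0),φ(1)) = (3,4) ∈ E(G2) ✓
  (0,5) → (φ(0),φ(5)) = (1,3) ∈ E(G2) ✓
  (0,6) → (φ(0),φ(6)) = (2,3) ∈ E(G2) ✓
  (1,4) → (φ(1),φ(4)) = (0,4) ∈ E(G2) ✓
  (1,6) → (φ(1),φ(6)) = (2,4) ∈ E(G2) ✓
  (1,7) → (φ(1),φ(7)) = (4,5) ∈ E(G2) ✓
  (2,3) → (φ(2),φ(3)) = (6,8) ∈ E(G2) ✓
  (2,6) → (φ(2),φ(6)) = (2,6) ∈ E(G2) ✓
  (2,8) → (φ(2),φ(8)) = (6,7) ∈ E(G2) ✓
  (3,5) → (φ(3),φ(5)) = (1,8) ∈ E(G2) ✓
  (3,6) → (φ(3),φ(6)) = (2,8) ∈ E(G2) ✓
  (4,5) → (φ(4),φ(5)) = (0,1) ∈ E(G2) ✓
  (4,8) → (φ(4),φ(8)) = (0,7) ∈ E(G2) ✓
  (5,8) → (φ(5),φ(8)) = (1,7) ∈ E(G2) ✓
  (6,7) → (φ(6),φ(7)) = (2,5) ∈ E(G2) ✓
All 15 edges of G1 map to edges of G2, and |E(G1)| = |E(G2)| = 15, so φ is a bijection on edges as well as vertices. Hence G1 ≅ G2.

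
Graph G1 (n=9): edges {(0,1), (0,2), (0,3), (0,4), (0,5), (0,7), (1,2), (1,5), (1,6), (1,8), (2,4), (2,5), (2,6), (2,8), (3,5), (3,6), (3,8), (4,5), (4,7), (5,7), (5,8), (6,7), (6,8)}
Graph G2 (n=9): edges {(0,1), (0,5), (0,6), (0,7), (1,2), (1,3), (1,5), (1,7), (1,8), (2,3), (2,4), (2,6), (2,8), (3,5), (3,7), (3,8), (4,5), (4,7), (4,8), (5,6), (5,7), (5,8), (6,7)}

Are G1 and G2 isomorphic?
Yes, isomorphic

The graphs are isomorphic.
One valid mapping φ: V(G1) → V(G2): 0→7, 1→3, 2→1, 3→4, 4→0, 5→5, 6→2, 7→6, 8→8

Verify φ preserves adjacency — for each edge of G1, its image is an edge of G2:
  (0,1) → (φ(0),φ(1)) = (3,7) ∈ E(G2) ✓
  (0,2) → (φ(0),φ(2)) = (1,7) ∈ E(G2) ✓
  (0,3) → (φ(0),φ(3)) = (4,7) ∈ E(G2) ✓
  (0,4) → (φ(0),φ(4)) = (0,7) ∈ E(G2) ✓
  (0,5) → (φ(0),φ(5)) = (5,7) ∈ E(G2) ✓
  (0,7) → (φ(0),φ(7)) = (6,7) ∈ E(G2) ✓
  (1,2) → (φ(1),φ(2)) = (1,3) ∈ E(G2) ✓
  (1,5) → (φ(1),φ(5)) = (3,5) ∈ E(G2) ✓
  (1,6) → (φ(1),φ(6)) = (2,3) ∈ E(G2) ✓
  (1,8) → (φ(1),φ(8)) = (3,8) ∈ E(G2) ✓
  (2,4) → (φ(2),φ(4)) = (0,1) ∈ E(G2) ✓
  (2,5) → (φ(2),φ(5)) = (1,5) ∈ E(G2) ✓
  (2,6) → (φ(2),φ(6)) = (1,2) ∈ E(G2) ✓
  (2,8) → (φ(2),φ(8)) = (1,8) ∈ E(G2) ✓
  (3,5) → (φ(3),φ(5)) = (4,5) ∈ E(G2) ✓
  (3,6) → (φ(3),φ(6)) = (2,4) ∈ E(G2) ✓
  (3,8) → (φ(3),φ(8)) = (4,8) ∈ E(G2) ✓
  (4,5) → (φ(4),φ(5)) = (0,5) ∈ E(G2) ✓
  (4,7) → (φ(4),φ(7)) = (0,6) ∈ E(G2) ✓
  (5,7) → (φ(5),φ(7)) = (5,6) ∈ E(G2) ✓
  (5,8) → (φ(5),φ(8)) = (5,8) ∈ E(G2) ✓
  (6,7) → (φ(6),φ(7)) = (2,6) ∈ E(G2) ✓
  (6,8) → (φ(6),φ(8)) = (2,8) ∈ E(G2) ✓
All 23 edges of G1 map to edges of G2, and |E(G1)| = |E(G2)| = 23, so φ is a bijection on edges as well as vertices. Hence G1 ≅ G2.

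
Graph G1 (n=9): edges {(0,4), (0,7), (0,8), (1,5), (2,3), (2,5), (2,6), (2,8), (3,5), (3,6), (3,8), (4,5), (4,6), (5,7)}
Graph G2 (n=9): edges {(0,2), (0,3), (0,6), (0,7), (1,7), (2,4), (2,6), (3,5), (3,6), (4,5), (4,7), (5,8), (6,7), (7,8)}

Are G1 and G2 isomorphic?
Yes, isomorphic

The graphs are isomorphic.
One valid mapping φ: V(G1) → V(G2): 0→5, 1→1, 2→6, 3→0, 4→4, 5→7, 6→2, 7→8, 8→3

Verify φ preserves adjacency — for each edge of G1, its image is an edge of G2:
  (0,4) → (φ(0),φ(4)) = (4,5) ∈ E(G2) ✓
  (0,7) → (φ(0),φ(7)) = (5,8) ∈ E(G2) ✓
  (0,8) → (φ(0),φ(8)) = (3,5) ∈ E(G2) ✓
  (1,5) → (φ(1),φ(5)) = (1,7) ∈ E(G2) ✓
  (2,3) → (φ(2),φ(3)) = (0,6) ∈ E(G2) ✓
  (2,5) → (φ(2),φ(5)) = (6,7) ∈ E(G2) ✓
  (2,6) → (φ(2),φ(6)) = (2,6) ∈ E(G2) ✓
  (2,8) → (φ(2),φ(8)) = (3,6) ∈ E(G2) ✓
  (3,5) → (φ(3),φ(5)) = (0,7) ∈ E(G2) ✓
  (3,6) → (φ(3),φ(6)) = (0,2) ∈ E(G2) ✓
  (3,8) → (φ(3),φ(8)) = (0,3) ∈ E(G2) ✓
  (4,5) → (φ(4),φ(5)) = (4,7) ∈ E(G2) ✓
  (4,6) → (φ(4),φ(6)) = (2,4) ∈ E(G2) ✓
  (5,7) → (φ(5),φ(7)) = (7,8) ∈ E(G2) ✓
All 14 edges of G1 map to edges of G2, and |E(G1)| = |E(G2)| = 14, so φ is a bijection on edges as well as vertices. Hence G1 ≅ G2.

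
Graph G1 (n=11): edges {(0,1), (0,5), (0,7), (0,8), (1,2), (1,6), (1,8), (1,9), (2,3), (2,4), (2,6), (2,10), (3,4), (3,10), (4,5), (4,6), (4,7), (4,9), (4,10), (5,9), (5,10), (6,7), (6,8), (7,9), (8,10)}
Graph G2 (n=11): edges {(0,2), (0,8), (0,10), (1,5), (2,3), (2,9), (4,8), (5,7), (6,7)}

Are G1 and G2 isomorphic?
No, not isomorphic

The graphs are NOT isomorphic.

Connected components of G1: 1 component(s) with vertex sets [[0, 1, 2, 3, 4, 5, 6, 7, 8, 9, 10]], sizes [11].
Connected components of G2: 2 component(s) with vertex sets [[1, 5, 6, 7], [0, 2, 3, 4, 8, 9, 10]], sizes [4, 7].
The number of connected components (and the multiset of component sizes) is an isomorphism invariant — an isomorphism maps each component of G1 bijectively onto a component of G2. Since G1 has 1 component(s) and G2 has 2, they cannot be isomorphic.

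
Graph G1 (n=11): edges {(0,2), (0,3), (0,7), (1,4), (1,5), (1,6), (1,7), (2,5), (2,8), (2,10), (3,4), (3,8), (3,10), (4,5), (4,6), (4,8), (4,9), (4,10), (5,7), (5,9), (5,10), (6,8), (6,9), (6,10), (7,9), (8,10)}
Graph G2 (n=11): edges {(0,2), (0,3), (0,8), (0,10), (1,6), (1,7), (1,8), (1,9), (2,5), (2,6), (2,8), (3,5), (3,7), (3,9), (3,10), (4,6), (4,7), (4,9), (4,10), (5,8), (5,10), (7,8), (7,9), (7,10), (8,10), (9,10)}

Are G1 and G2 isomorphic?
Yes, isomorphic

The graphs are isomorphic.
One valid mapping φ: V(G1) → V(G2): 0→6, 1→5, 2→1, 3→4, 4→10, 5→8, 6→3, 7→2, 8→9, 9→0, 10→7

Verify φ preserves adjacency — for each edge of G1, its image is an edge of G2:
  (0,2) → (φ(0),φ(2)) = (1,6) ∈ E(G2) ✓
  (0,3) → (φ(0),φ(3)) = (4,6) ∈ E(G2) ✓
  (0,7) → (φ(0),φ(7)) = (2,6) ∈ E(G2) ✓
  (1,4) → (φ(1),φ(4)) = (5,10) ∈ E(G2) ✓
  (1,5) → (φ(1),φ(5)) = (5,8) ∈ E(G2) ✓
  (1,6) → (φ(1),φ(6)) = (3,5) ∈ E(G2) ✓
  (1,7) → (φ(1),φ(7)) = (2,5) ∈ E(G2) ✓
  (2,5) → (φ(2),φ(5)) = (1,8) ∈ E(G2) ✓
  (2,8) → (φ(2),φ(8)) = (1,9) ∈ E(G2) ✓
  (2,10) → (φ(2),φ(10)) = (1,7) ∈ E(G2) ✓
  (3,4) → (φ(3),φ(4)) = (4,10) ∈ E(G2) ✓
  (3,8) → (φ(3),φ(8)) = (4,9) ∈ E(G2) ✓
  (3,10) → (φ(3),φ(10)) = (4,7) ∈ E(G2) ✓
  (4,5) → (φ(4),φ(5)) = (8,10) ∈ E(G2) ✓
  (4,6) → (φ(4),φ(6)) = (3,10) ∈ E(G2) ✓
  (4,8) → (φ(4),φ(8)) = (9,10) ∈ E(G2) ✓
  (4,9) → (φ(4),φ(9)) = (0,10) ∈ E(G2) ✓
  (4,10) → (φ(4),φ(10)) = (7,10) ∈ E(G2) ✓
  (5,7) → (φ(5),φ(7)) = (2,8) ∈ E(G2) ✓
  (5,9) → (φ(5),φ(9)) = (0,8) ∈ E(G2) ✓
  (5,10) → (φ(5),φ(10)) = (7,8) ∈ E(G2) ✓
  (6,8) → (φ(6),φ(8)) = (3,9) ∈ E(G2) ✓
  (6,9) → (φ(6),φ(9)) = (0,3) ∈ E(G2) ✓
  (6,10) → (φ(6),φ(10)) = (3,7) ∈ E(G2) ✓
  (7,9) → (φ(7),φ(9)) = (0,2) ∈ E(G2) ✓
  (8,10) → (φ(8),φ(10)) = (7,9) ∈ E(G2) ✓
All 26 edges of G1 map to edges of G2, and |E(G1)| = |E(G2)| = 26, so φ is a bijection on edges as well as vertices. Hence G1 ≅ G2.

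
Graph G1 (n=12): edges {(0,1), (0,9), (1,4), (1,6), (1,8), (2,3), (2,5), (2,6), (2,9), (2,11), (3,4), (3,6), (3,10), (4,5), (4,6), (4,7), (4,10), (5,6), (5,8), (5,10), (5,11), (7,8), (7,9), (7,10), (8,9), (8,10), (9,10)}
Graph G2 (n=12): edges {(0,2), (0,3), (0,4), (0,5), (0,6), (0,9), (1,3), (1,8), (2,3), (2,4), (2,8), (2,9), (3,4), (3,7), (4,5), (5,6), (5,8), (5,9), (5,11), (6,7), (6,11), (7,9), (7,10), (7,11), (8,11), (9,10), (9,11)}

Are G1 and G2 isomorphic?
Yes, isomorphic

The graphs are isomorphic.
One valid mapping φ: V(G1) → V(G2): 0→1, 1→8, 2→7, 3→6, 4→5, 5→9, 6→11, 7→4, 8→2, 9→3, 10→0, 11→10

Verify φ preserves adjacency — for each edge of G1, its image is an edge of G2:
  (0,1) → (φ(0),φ(1)) = (1,8) ∈ E(G2) ✓
  (0,9) → (φ(0),φ(9)) = (1,3) ∈ E(G2) ✓
  (1,4) → (φ(1),φ(4)) = (5,8) ∈ E(G2) ✓
  (1,6) → (φ(1),φ(6)) = (8,11) ∈ E(G2) ✓
  (1,8) → (φ(1),φ(8)) = (2,8) ∈ E(G2) ✓
  (2,3) → (φ(2),φ(3)) = (6,7) ∈ E(G2) ✓
  (2,5) → (φ(2),φ(5)) = (7,9) ∈ E(G2) ✓
  (2,6) → (φ(2),φ(6)) = (7,11) ∈ E(G2) ✓
  (2,9) → (φ(2),φ(9)) = (3,7) ∈ E(G2) ✓
  (2,11) → (φ(2),φ(11)) = (7,10) ∈ E(G2) ✓
  (3,4) → (φ(3),φ(4)) = (5,6) ∈ E(G2) ✓
  (3,6) → (φ(3),φ(6)) = (6,11) ∈ E(G2) ✓
  (3,10) → (φ(3),φ(10)) = (0,6) ∈ E(G2) ✓
  (4,5) → (φ(4),φ(5)) = (5,9) ∈ E(G2) ✓
  (4,6) → (φ(4),φ(6)) = (5,11) ∈ E(G2) ✓
  (4,7) → (φ(4),φ(7)) = (4,5) ∈ E(G2) ✓
  (4,10) → (φ(4),φ(10)) = (0,5) ∈ E(G2) ✓
  (5,6) → (φ(5),φ(6)) = (9,11) ∈ E(G2) ✓
  (5,8) → (φ(5),φ(8)) = (2,9) ∈ E(G2) ✓
  (5,10) → (φ(5),φ(10)) = (0,9) ∈ E(G2) ✓
  (5,11) → (φ(5),φ(11)) = (9,10) ∈ E(G2) ✓
  (7,8) → (φ(7),φ(8)) = (2,4) ∈ E(G2) ✓
  (7,9) → (φ(7),φ(9)) = (3,4) ∈ E(G2) ✓
  (7,10) → (φ(7),φ(10)) = (0,4) ∈ E(G2) ✓
  (8,9) → (φ(8),φ(9)) = (2,3) ∈ E(G2) ✓
  (8,10) → (φ(8),φ(10)) = (0,2) ∈ E(G2) ✓
  (9,10) → (φ(9),φ(10)) = (0,3) ∈ E(G2) ✓
All 27 edges of G1 map to edges of G2, and |E(G1)| = |E(G2)| = 27, so φ is a bijection on edges as well as vertices. Hence G1 ≅ G2.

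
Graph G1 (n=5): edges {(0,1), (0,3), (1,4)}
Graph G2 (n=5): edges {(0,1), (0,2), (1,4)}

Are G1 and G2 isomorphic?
Yes, isomorphic

The graphs are isomorphic.
One valid mapping φ: V(G1) → V(G2): 0→1, 1→0, 2→3, 3→4, 4→2

Verify φ preserves adjacency — for each edge of G1, its image is an edge of G2:
  (0,1) → (φ(0),φ(1)) = (0,1) ∈ E(G2) ✓
  (0,3) → (φ(0),φ(3)) = (1,4) ∈ E(G2) ✓
  (1,4) → (φ(1),φ(4)) = (0,2) ∈ E(G2) ✓
All 3 edges of G1 map to edges of G2, and |E(G1)| = |E(G2)| = 3, so φ is a bijection on edges as well as vertices. Hence G1 ≅ G2.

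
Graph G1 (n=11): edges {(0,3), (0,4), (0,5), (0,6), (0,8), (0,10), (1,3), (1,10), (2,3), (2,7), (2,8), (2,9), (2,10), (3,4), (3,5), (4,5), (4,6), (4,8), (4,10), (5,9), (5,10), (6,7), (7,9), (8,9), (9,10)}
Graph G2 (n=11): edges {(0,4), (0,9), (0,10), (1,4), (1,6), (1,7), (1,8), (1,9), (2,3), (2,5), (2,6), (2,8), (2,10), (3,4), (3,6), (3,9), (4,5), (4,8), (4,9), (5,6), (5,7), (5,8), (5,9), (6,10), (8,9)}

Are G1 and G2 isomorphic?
Yes, isomorphic

The graphs are isomorphic.
One valid mapping φ: V(G1) → V(G2): 0→4, 1→7, 2→6, 3→1, 4→9, 5→8, 6→0, 7→10, 8→3, 9→2, 10→5

Verify φ preserves adjacency — for each edge of G1, its image is an edge of G2:
  (0,3) → (φ(0),φ(3)) = (1,4) ∈ E(G2) ✓
  (0,4) → (φ(0),φ(4)) = (4,9) ∈ E(G2) ✓
  (0,5) → (φ(0),φ(5)) = (4,8) ∈ E(G2) ✓
  (0,6) → (φ(0),φ(6)) = (0,4) ∈ E(G2) ✓
  (0,8) → (φ(0),φ(8)) = (3,4) ∈ E(G2) ✓
  (0,10) → (φ(0),φ(10)) = (4,5) ∈ E(G2) ✓
  (1,3) → (φ(1),φ(3)) = (1,7) ∈ E(G2) ✓
  (1,10) → (φ(1),φ(10)) = (5,7) ∈ E(G2) ✓
  (2,3) → (φ(2),φ(3)) = (1,6) ∈ E(G2) ✓
  (2,7) → (φ(2),φ(7)) = (6,10) ∈ E(G2) ✓
  (2,8) → (φ(2),φ(8)) = (3,6) ∈ E(G2) ✓
  (2,9) → (φ(2),φ(9)) = (2,6) ∈ E(G2) ✓
  (2,10) → (φ(2),φ(10)) = (5,6) ∈ E(G2) ✓
  (3,4) → (φ(3),φ(4)) = (1,9) ∈ E(G2) ✓
  (3,5) → (φ(3),φ(5)) = (1,8) ∈ E(G2) ✓
  (4,5) → (φ(4),φ(5)) = (8,9) ∈ E(G2) ✓
  (4,6) → (φ(4),φ(6)) = (0,9) ∈ E(G2) ✓
  (4,8) → (φ(4),φ(8)) = (3,9) ∈ E(G2) ✓
  (4,10) → (φ(4),φ(10)) = (5,9) ∈ E(G2) ✓
  (5,9) → (φ(5),φ(9)) = (2,8) ∈ E(G2) ✓
  (5,10) → (φ(5),φ(10)) = (5,8) ∈ E(G2) ✓
  (6,7) → (φ(6),φ(7)) = (0,10) ∈ E(G2) ✓
  (7,9) → (φ(7),φ(9)) = (2,10) ∈ E(G2) ✓
  (8,9) → (φ(8),φ(9)) = (2,3) ∈ E(G2) ✓
  (9,10) → (φ(9),φ(10)) = (2,5) ∈ E(G2) ✓
All 25 edges of G1 map to edges of G2, and |E(G1)| = |E(G2)| = 25, so φ is a bijection on edges as well as vertices. Hence G1 ≅ G2.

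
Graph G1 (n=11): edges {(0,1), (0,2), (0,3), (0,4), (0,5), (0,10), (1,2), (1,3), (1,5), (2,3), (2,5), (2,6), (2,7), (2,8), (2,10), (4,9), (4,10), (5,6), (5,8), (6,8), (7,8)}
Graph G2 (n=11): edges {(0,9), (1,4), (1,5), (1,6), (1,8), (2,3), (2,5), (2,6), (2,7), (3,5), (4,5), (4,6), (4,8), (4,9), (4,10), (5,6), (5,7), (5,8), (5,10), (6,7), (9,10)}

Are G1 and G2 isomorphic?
Yes, isomorphic

The graphs are isomorphic.
One valid mapping φ: V(G1) → V(G2): 0→4, 1→1, 2→5, 3→8, 4→9, 5→6, 6→7, 7→3, 8→2, 9→0, 10→10

Verify φ preserves adjacency — for each edge of G1, its image is an edge of G2:
  (0,1) → (φ(0),φ(1)) = (1,4) ∈ E(G2) ✓
  (0,2) → (φ(0),φ(2)) = (4,5) ∈ E(G2) ✓
  (0,3) → (φ(0),φ(3)) = (4,8) ∈ E(G2) ✓
  (0,4) → (φ(0),φ(4)) = (4,9) ∈ E(G2) ✓
  (0,5) → (φ(0),φ(5)) = (4,6) ∈ E(G2) ✓
  (0,10) → (φ(0),φ(10)) = (4,10) ∈ E(G2) ✓
  (1,2) → (φ(1),φ(2)) = (1,5) ∈ E(G2) ✓
  (1,3) → (φ(1),φ(3)) = (1,8) ∈ E(G2) ✓
  (1,5) → (φ(1),φ(5)) = (1,6) ∈ E(G2) ✓
  (2,3) → (φ(2),φ(3)) = (5,8) ∈ E(G2) ✓
  (2,5) → (φ(2),φ(5)) = (5,6) ∈ E(G2) ✓
  (2,6) → (φ(2),φ(6)) = (5,7) ∈ E(G2) ✓
  (2,7) → (φ(2),φ(7)) = (3,5) ∈ E(G2) ✓
  (2,8) → (φ(2),φ(8)) = (2,5) ∈ E(G2) ✓
  (2,10) → (φ(2),φ(10)) = (5,10) ∈ E(G2) ✓
  (4,9) → (φ(4),φ(9)) = (0,9) ∈ E(G2) ✓
  (4,10) → (φ(4),φ(10)) = (9,10) ∈ E(G2) ✓
  (5,6) → (φ(5),φ(6)) = (6,7) ∈ E(G2) ✓
  (5,8) → (φ(5),φ(8)) = (2,6) ∈ E(G2) ✓
  (6,8) → (φ(6),φ(8)) = (2,7) ∈ E(G2) ✓
  (7,8) → (φ(7),φ(8)) = (2,3) ∈ E(G2) ✓
All 21 edges of G1 map to edges of G2, and |E(G1)| = |E(G2)| = 21, so φ is a bijection on edges as well as vertices. Hence G1 ≅ G2.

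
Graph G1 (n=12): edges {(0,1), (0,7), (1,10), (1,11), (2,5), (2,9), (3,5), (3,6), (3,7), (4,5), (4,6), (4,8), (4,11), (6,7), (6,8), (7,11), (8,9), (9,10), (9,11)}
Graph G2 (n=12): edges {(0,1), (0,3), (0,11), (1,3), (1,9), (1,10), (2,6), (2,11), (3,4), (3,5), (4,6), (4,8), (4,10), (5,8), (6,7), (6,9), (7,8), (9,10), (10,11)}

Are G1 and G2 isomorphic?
Yes, isomorphic

The graphs are isomorphic.
One valid mapping φ: V(G1) → V(G2): 0→5, 1→8, 2→2, 3→0, 4→10, 5→11, 6→1, 7→3, 8→9, 9→6, 10→7, 11→4

Verify φ preserves adjacency — for each edge of G1, its image is an edge of G2:
  (0,1) → (φ(0),φ(1)) = (5,8) ∈ E(G2) ✓
  (0,7) → (φ(0),φ(7)) = (3,5) ∈ E(G2) ✓
  (1,10) → (φ(1),φ(10)) = (7,8) ∈ E(G2) ✓
  (1,11) → (φ(1),φ(11)) = (4,8) ∈ E(G2) ✓
  (2,5) → (φ(2),φ(5)) = (2,11) ∈ E(G2) ✓
  (2,9) → (φ(2),φ(9)) = (2,6) ∈ E(G2) ✓
  (3,5) → (φ(3),φ(5)) = (0,11) ∈ E(G2) ✓
  (3,6) → (φ(3),φ(6)) = (0,1) ∈ E(G2) ✓
  (3,7) → (φ(3),φ(7)) = (0,3) ∈ E(G2) ✓
  (4,5) → (φ(4),φ(5)) = (10,11) ∈ E(G2) ✓
  (4,6) → (φ(4),φ(6)) = (1,10) ∈ E(G2) ✓
  (4,8) → (φ(4),φ(8)) = (9,10) ∈ E(G2) ✓
  (4,11) → (φ(4),φ(11)) = (4,10) ∈ E(G2) ✓
  (6,7) → (φ(6),φ(7)) = (1,3) ∈ E(G2) ✓
  (6,8) → (φ(6),φ(8)) = (1,9) ∈ E(G2) ✓
  (7,11) → (φ(7),φ(11)) = (3,4) ∈ E(G2) ✓
  (8,9) → (φ(8),φ(9)) = (6,9) ∈ E(G2) ✓
  (9,10) → (φ(9),φ(10)) = (6,7) ∈ E(G2) ✓
  (9,11) → (φ(9),φ(11)) = (4,6) ∈ E(G2) ✓
All 19 edges of G1 map to edges of G2, and |E(G1)| = |E(G2)| = 19, so φ is a bijection on edges as well as vertices. Hence G1 ≅ G2.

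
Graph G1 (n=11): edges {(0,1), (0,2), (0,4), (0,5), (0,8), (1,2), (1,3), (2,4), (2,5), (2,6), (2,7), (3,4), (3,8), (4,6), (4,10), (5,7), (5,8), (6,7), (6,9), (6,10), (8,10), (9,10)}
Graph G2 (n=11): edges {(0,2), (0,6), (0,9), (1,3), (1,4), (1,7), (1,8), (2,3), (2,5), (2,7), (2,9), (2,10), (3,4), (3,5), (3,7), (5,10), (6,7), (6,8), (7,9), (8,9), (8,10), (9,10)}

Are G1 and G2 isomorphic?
Yes, isomorphic

The graphs are isomorphic.
One valid mapping φ: V(G1) → V(G2): 0→9, 1→0, 2→2, 3→6, 4→7, 5→10, 6→3, 7→5, 8→8, 9→4, 10→1

Verify φ preserves adjacency — for each edge of G1, its image is an edge of G2:
  (0,1) → (φ(0),φ(1)) = (0,9) ∈ E(G2) ✓
  (0,2) → (φ(0),φ(2)) = (2,9) ∈ E(G2) ✓
  (0,4) → (φ(0),φ(4)) = (7,9) ∈ E(G2) ✓
  (0,5) → (φ(0),φ(5)) = (9,10) ∈ E(G2) ✓
  (0,8) → (φ(0),φ(8)) = (8,9) ∈ E(G2) ✓
  (1,2) → (φ(1),φ(2)) = (0,2) ∈ E(G2) ✓
  (1,3) → (φ(1),φ(3)) = (0,6) ∈ E(G2) ✓
  (2,4) → (φ(2),φ(4)) = (2,7) ∈ E(G2) ✓
  (2,5) → (φ(2),φ(5)) = (2,10) ∈ E(G2) ✓
  (2,6) → (φ(2),φ(6)) = (2,3) ∈ E(G2) ✓
  (2,7) → (φ(2),φ(7)) = (2,5) ∈ E(G2) ✓
  (3,4) → (φ(3),φ(4)) = (6,7) ∈ E(G2) ✓
  (3,8) → (φ(3),φ(8)) = (6,8) ∈ E(G2) ✓
  (4,6) → (φ(4),φ(6)) = (3,7) ∈ E(G2) ✓
  (4,10) → (φ(4),φ(10)) = (1,7) ∈ E(G2) ✓
  (5,7) → (φ(5),φ(7)) = (5,10) ∈ E(G2) ✓
  (5,8) → (φ(5),φ(8)) = (8,10) ∈ E(G2) ✓
  (6,7) → (φ(6),φ(7)) = (3,5) ∈ E(G2) ✓
  (6,9) → (φ(6),φ(9)) = (3,4) ∈ E(G2) ✓
  (6,10) → (φ(6),φ(10)) = (1,3) ∈ E(G2) ✓
  (8,10) → (φ(8),φ(10)) = (1,8) ∈ E(G2) ✓
  (9,10) → (φ(9),φ(10)) = (1,4) ∈ E(G2) ✓
All 22 edges of G1 map to edges of G2, and |E(G1)| = |E(G2)| = 22, so φ is a bijection on edges as well as vertices. Hence G1 ≅ G2.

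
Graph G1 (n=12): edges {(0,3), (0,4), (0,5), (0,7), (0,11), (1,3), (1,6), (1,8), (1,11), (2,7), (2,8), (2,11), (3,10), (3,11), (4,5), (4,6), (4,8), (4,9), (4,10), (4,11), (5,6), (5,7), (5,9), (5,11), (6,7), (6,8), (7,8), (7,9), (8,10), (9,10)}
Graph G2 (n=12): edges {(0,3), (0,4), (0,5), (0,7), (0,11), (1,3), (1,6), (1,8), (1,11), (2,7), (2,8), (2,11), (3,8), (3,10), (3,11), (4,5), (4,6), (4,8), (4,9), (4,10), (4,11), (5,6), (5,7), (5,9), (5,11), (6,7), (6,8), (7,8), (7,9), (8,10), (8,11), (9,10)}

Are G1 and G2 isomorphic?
No, not isomorphic

The graphs are NOT isomorphic.

Counting edges: G1 has 30 edge(s); G2 has 32 edge(s).
Edge count is an isomorphism invariant (a bijection on vertices induces a bijection on edges), so differing edge counts rule out isomorphism.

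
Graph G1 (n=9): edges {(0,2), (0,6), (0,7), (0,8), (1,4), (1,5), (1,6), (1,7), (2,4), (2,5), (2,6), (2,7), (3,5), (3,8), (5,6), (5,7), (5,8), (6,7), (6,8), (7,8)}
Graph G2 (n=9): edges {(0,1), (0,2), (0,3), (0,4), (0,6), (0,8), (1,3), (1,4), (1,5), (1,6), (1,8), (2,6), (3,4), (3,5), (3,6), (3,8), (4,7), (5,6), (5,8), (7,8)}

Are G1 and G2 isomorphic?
Yes, isomorphic

The graphs are isomorphic.
One valid mapping φ: V(G1) → V(G2): 0→5, 1→4, 2→8, 3→2, 4→7, 5→0, 6→1, 7→3, 8→6

Verify φ preserves adjacency — for each edge of G1, its image is an edge of G2:
  (0,2) → (φ(0),φ(2)) = (5,8) ∈ E(G2) ✓
  (0,6) → (φ(0),φ(6)) = (1,5) ∈ E(G2) ✓
  (0,7) → (φ(0),φ(7)) = (3,5) ∈ E(G2) ✓
  (0,8) → (φ(0),φ(8)) = (5,6) ∈ E(G2) ✓
  (1,4) → (φ(1),φ(4)) = (4,7) ∈ E(G2) ✓
  (1,5) → (φ(1),φ(5)) = (0,4) ∈ E(G2) ✓
  (1,6) → (φ(1),φ(6)) = (1,4) ∈ E(G2) ✓
  (1,7) → (φ(1),φ(7)) = (3,4) ∈ E(G2) ✓
  (2,4) → (φ(2),φ(4)) = (7,8) ∈ E(G2) ✓
  (2,5) → (φ(2),φ(5)) = (0,8) ∈ E(G2) ✓
  (2,6) → (φ(2),φ(6)) = (1,8) ∈ E(G2) ✓
  (2,7) → (φ(2),φ(7)) = (3,8) ∈ E(G2) ✓
  (3,5) → (φ(3),φ(5)) = (0,2) ∈ E(G2) ✓
  (3,8) → (φ(3),φ(8)) = (2,6) ∈ E(G2) ✓
  (5,6) → (φ(5),φ(6)) = (0,1) ∈ E(G2) ✓
  (5,7) → (φ(5),φ(7)) = (0,3) ∈ E(G2) ✓
  (5,8) → (φ(5),φ(8)) = (0,6) ∈ E(G2) ✓
  (6,7) → (φ(6),φ(7)) = (1,3) ∈ E(G2) ✓
  (6,8) → (φ(6),φ(8)) = (1,6) ∈ E(G2) ✓
  (7,8) → (φ(7),φ(8)) = (3,6) ∈ E(G2) ✓
All 20 edges of G1 map to edges of G2, and |E(G1)| = |E(G2)| = 20, so φ is a bijection on edges as well as vertices. Hence G1 ≅ G2.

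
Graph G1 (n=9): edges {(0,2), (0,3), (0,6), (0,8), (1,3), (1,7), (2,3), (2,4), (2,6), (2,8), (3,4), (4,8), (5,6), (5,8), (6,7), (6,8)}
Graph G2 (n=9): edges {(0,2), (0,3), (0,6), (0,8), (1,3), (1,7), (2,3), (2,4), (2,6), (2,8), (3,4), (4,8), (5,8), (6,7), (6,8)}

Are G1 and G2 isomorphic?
No, not isomorphic

The graphs are NOT isomorphic.

Counting edges: G1 has 16 edge(s); G2 has 15 edge(s).
Edge count is an isomorphism invariant (a bijection on vertices induces a bijection on edges), so differing edge counts rule out isomorphism.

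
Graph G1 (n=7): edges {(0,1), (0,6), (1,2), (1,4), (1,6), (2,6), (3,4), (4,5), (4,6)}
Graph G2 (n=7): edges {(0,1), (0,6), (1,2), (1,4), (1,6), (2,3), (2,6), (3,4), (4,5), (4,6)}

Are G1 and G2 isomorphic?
No, not isomorphic

The graphs are NOT isomorphic.

Counting edges: G1 has 9 edge(s); G2 has 10 edge(s).
Edge count is an isomorphism invariant (a bijection on vertices induces a bijection on edges), so differing edge counts rule out isomorphism.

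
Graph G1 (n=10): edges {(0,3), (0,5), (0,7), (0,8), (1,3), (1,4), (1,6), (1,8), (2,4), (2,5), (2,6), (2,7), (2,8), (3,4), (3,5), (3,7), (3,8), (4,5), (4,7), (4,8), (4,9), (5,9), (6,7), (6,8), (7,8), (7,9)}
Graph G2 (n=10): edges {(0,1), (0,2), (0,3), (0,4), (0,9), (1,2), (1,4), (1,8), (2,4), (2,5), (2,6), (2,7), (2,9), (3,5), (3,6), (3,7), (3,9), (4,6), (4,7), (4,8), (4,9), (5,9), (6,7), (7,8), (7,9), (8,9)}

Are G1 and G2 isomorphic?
Yes, isomorphic

The graphs are isomorphic.
One valid mapping φ: V(G1) → V(G2): 0→6, 1→8, 2→0, 3→7, 4→9, 5→3, 6→1, 7→2, 8→4, 9→5

Verify φ preserves adjacency — for each edge of G1, its image is an edge of G2:
  (0,3) → (φ(0),φ(3)) = (6,7) ∈ E(G2) ✓
  (0,5) → (φ(0),φ(5)) = (3,6) ∈ E(G2) ✓
  (0,7) → (φ(0),φ(7)) = (2,6) ∈ E(G2) ✓
  (0,8) → (φ(0),φ(8)) = (4,6) ∈ E(G2) ✓
  (1,3) → (φ(1),φ(3)) = (7,8) ∈ E(G2) ✓
  (1,4) → (φ(1),φ(4)) = (8,9) ∈ E(G2) ✓
  (1,6) → (φ(1),φ(6)) = (1,8) ∈ E(G2) ✓
  (1,8) → (φ(1),φ(8)) = (4,8) ∈ E(G2) ✓
  (2,4) → (φ(2),φ(4)) = (0,9) ∈ E(G2) ✓
  (2,5) → (φ(2),φ(5)) = (0,3) ∈ E(G2) ✓
  (2,6) → (φ(2),φ(6)) = (0,1) ∈ E(G2) ✓
  (2,7) → (φ(2),φ(7)) = (0,2) ∈ E(G2) ✓
  (2,8) → (φ(2),φ(8)) = (0,4) ∈ E(G2) ✓
  (3,4) → (φ(3),φ(4)) = (7,9) ∈ E(G2) ✓
  (3,5) → (φ(3),φ(5)) = (3,7) ∈ E(G2) ✓
  (3,7) → (φ(3),φ(7)) = (2,7) ∈ E(G2) ✓
  (3,8) → (φ(3),φ(8)) = (4,7) ∈ E(G2) ✓
  (4,5) → (φ(4),φ(5)) = (3,9) ∈ E(G2) ✓
  (4,7) → (φ(4),φ(7)) = (2,9) ∈ E(G2) ✓
  (4,8) → (φ(4),φ(8)) = (4,9) ∈ E(G2) ✓
  (4,9) → (φ(4),φ(9)) = (5,9) ∈ E(G2) ✓
  (5,9) → (φ(5),φ(9)) = (3,5) ∈ E(G2) ✓
  (6,7) → (φ(6),φ(7)) = (1,2) ∈ E(G2) ✓
  (6,8) → (φ(6),φ(8)) = (1,4) ∈ E(G2) ✓
  (7,8) → (φ(7),φ(8)) = (2,4) ∈ E(G2) ✓
  (7,9) → (φ(7),φ(9)) = (2,5) ∈ E(G2) ✓
All 26 edges of G1 map to edges of G2, and |E(G1)| = |E(G2)| = 26, so φ is a bijection on edges as well as vertices. Hence G1 ≅ G2.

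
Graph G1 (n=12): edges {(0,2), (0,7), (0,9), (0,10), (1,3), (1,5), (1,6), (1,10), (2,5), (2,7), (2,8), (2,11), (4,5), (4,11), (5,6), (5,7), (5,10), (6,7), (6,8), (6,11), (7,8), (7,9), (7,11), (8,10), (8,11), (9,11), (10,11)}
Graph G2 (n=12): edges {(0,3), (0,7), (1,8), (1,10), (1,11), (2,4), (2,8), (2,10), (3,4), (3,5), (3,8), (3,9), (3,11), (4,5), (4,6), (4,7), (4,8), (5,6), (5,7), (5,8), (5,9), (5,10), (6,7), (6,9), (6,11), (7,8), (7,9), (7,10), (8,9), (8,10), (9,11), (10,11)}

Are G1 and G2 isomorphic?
No, not isomorphic

The graphs are NOT isomorphic.

Counting triangles (3-cliques): G1 has 15, G2 has 26.
Triangle count is an isomorphism invariant, so differing triangle counts rule out isomorphism.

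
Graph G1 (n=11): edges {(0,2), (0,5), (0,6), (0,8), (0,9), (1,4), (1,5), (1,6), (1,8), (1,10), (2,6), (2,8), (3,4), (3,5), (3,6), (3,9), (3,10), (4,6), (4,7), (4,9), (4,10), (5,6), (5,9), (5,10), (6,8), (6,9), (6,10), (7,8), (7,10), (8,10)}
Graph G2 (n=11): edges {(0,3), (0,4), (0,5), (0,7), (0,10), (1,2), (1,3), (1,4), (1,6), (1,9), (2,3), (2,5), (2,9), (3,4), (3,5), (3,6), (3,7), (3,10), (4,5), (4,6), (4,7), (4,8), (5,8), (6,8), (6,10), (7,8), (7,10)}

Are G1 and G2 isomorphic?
No, not isomorphic

The graphs are NOT isomorphic.

Counting triangles (3-cliques): G1 has 29, G2 has 21.
Triangle count is an isomorphism invariant, so differing triangle counts rule out isomorphism.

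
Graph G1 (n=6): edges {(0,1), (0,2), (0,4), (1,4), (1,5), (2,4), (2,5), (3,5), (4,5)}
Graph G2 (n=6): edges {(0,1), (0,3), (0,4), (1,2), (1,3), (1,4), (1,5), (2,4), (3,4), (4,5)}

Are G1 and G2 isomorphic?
No, not isomorphic

The graphs are NOT isomorphic.

Degrees in G1: deg(0)=3, deg(1)=3, deg(2)=3, deg(3)=1, deg(4)=4, deg(5)=4.
Sorted degree sequence of G1: [4, 4, 3, 3, 3, 1].
Degrees in G2: deg(0)=3, deg(1)=5, deg(2)=2, deg(3)=3, deg(4)=5, deg(5)=2.
Sorted degree sequence of G2: [5, 5, 3, 3, 2, 2].
The (sorted) degree sequence is an isomorphism invariant, so since G1 and G2 have different degree sequences they cannot be isomorphic.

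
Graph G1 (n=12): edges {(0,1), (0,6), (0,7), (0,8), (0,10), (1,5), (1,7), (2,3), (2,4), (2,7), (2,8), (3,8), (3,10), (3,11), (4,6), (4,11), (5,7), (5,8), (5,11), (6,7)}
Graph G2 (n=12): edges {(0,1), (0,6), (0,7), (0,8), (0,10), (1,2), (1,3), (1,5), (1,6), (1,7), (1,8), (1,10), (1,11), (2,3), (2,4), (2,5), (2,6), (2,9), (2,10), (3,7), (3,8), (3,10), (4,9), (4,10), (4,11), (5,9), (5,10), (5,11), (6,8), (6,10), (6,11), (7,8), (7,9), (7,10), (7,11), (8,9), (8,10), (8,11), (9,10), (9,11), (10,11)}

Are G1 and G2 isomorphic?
No, not isomorphic

The graphs are NOT isomorphic.

Degrees in G1: deg(0)=5, deg(1)=3, deg(2)=4, deg(3)=4, deg(4)=3, deg(5)=4, deg(6)=3, deg(7)=5, deg(8)=4, deg(9)=0, deg(10)=2, deg(11)=3.
Sorted degree sequence of G1: [5, 5, 4, 4, 4, 4, 3, 3, 3, 3, 2, 0].
Degrees in G2: deg(0)=5, deg(1)=9, deg(2)=7, deg(3)=5, deg(4)=4, deg(5)=5, deg(6)=6, deg(7)=7, deg(8)=8, deg(9)=7, deg(10)=11, deg(11)=8.
Sorted degree sequence of G2: [11, 9, 8, 8, 7, 7, 7, 6, 5, 5, 5, 4].
The (sorted) degree sequence is an isomorphism invariant, so since G1 and G2 have different degree sequences they cannot be isomorphic.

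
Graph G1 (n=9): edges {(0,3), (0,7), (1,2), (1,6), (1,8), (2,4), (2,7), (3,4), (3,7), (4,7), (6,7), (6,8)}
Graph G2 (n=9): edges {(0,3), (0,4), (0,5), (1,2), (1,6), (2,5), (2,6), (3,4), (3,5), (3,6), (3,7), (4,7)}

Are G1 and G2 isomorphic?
Yes, isomorphic

The graphs are isomorphic.
One valid mapping φ: V(G1) → V(G2): 0→7, 1→2, 2→5, 3→4, 4→0, 5→8, 6→6, 7→3, 8→1

Verify φ preserves adjacency — for each edge of G1, its image is an edge of G2:
  (0,3) → (φ(0),φ(3)) = (4,7) ∈ E(G2) ✓
  (0,7) → (φ(0),φ(7)) = (3,7) ∈ E(G2) ✓
  (1,2) → (φ(1),φ(2)) = (2,5) ∈ E(G2) ✓
  (1,6) → (φ(1),φ(6)) = (2,6) ∈ E(G2) ✓
  (1,8) → (φ(1),φ(8)) = (1,2) ∈ E(G2) ✓
  (2,4) → (φ(2),φ(4)) = (0,5) ∈ E(G2) ✓
  (2,7) → (φ(2),φ(7)) = (3,5) ∈ E(G2) ✓
  (3,4) → (φ(3),φ(4)) = (0,4) ∈ E(G2) ✓
  (3,7) → (φ(3),φ(7)) = (3,4) ∈ E(G2) ✓
  (4,7) → (φ(4),φ(7)) = (0,3) ∈ E(G2) ✓
  (6,7) → (φ(6),φ(7)) = (3,6) ∈ E(G2) ✓
  (6,8) → (φ(6),φ(8)) = (1,6) ∈ E(G2) ✓
All 12 edges of G1 map to edges of G2, and |E(G1)| = |E(G2)| = 12, so φ is a bijection on edges as well as vertices. Hence G1 ≅ G2.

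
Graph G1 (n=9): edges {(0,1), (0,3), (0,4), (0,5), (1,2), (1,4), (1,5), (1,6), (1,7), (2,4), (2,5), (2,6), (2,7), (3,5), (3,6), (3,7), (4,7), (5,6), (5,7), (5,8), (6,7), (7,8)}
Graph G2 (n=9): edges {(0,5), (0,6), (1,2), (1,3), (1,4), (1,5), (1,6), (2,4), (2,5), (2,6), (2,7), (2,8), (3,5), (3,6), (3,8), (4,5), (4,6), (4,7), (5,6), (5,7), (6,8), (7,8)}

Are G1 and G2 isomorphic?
Yes, isomorphic

The graphs are isomorphic.
One valid mapping φ: V(G1) → V(G2): 0→8, 1→2, 2→4, 3→3, 4→7, 5→6, 6→1, 7→5, 8→0

Verify φ preserves adjacency — for each edge of G1, its image is an edge of G2:
  (0,1) → (φ(0),φ(1)) = (2,8) ∈ E(G2) ✓
  (0,3) → (φ(0),φ(3)) = (3,8) ∈ E(G2) ✓
  (0,4) → (φ(0),φ(4)) = (7,8) ∈ E(G2) ✓
  (0,5) → (φ(0),φ(5)) = (6,8) ∈ E(G2) ✓
  (1,2) → (φ(1),φ(2)) = (2,4) ∈ E(G2) ✓
  (1,4) → (φ(1),φ(4)) = (2,7) ∈ E(G2) ✓
  (1,5) → (φ(1),φ(5)) = (2,6) ∈ E(G2) ✓
  (1,6) → (φ(1),φ(6)) = (1,2) ∈ E(G2) ✓
  (1,7) → (φ(1),φ(7)) = (2,5) ∈ E(G2) ✓
  (2,4) → (φ(2),φ(4)) = (4,7) ∈ E(G2) ✓
  (2,5) → (φ(2),φ(5)) = (4,6) ∈ E(G2) ✓
  (2,6) → (φ(2),φ(6)) = (1,4) ∈ E(G2) ✓
  (2,7) → (φ(2),φ(7)) = (4,5) ∈ E(G2) ✓
  (3,5) → (φ(3),φ(5)) = (3,6) ∈ E(G2) ✓
  (3,6) → (φ(3),φ(6)) = (1,3) ∈ E(G2) ✓
  (3,7) → (φ(3),φ(7)) = (3,5) ∈ E(G2) ✓
  (4,7) → (φ(4),φ(7)) = (5,7) ∈ E(G2) ✓
  (5,6) → (φ(5),φ(6)) = (1,6) ∈ E(G2) ✓
  (5,7) → (φ(5),φ(7)) = (5,6) ∈ E(G2) ✓
  (5,8) → (φ(5),φ(8)) = (0,6) ∈ E(G2) ✓
  (6,7) → (φ(6),φ(7)) = (1,5) ∈ E(G2) ✓
  (7,8) → (φ(7),φ(8)) = (0,5) ∈ E(G2) ✓
All 22 edges of G1 map to edges of G2, and |E(G1)| = |E(G2)| = 22, so φ is a bijection on edges as well as vertices. Hence G1 ≅ G2.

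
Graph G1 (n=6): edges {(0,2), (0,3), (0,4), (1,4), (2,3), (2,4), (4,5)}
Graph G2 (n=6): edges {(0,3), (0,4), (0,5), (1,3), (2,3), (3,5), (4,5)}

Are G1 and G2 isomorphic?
Yes, isomorphic

The graphs are isomorphic.
One valid mapping φ: V(G1) → V(G2): 0→5, 1→1, 2→0, 3→4, 4→3, 5→2

Verify φ preserves adjacency — for each edge of G1, its image is an edge of G2:
  (0,2) → (φ(0),φ(2)) = (0,5) ∈ E(G2) ✓
  (0,3) → (φ(0),φ(3)) = (4,5) ∈ E(G2) ✓
  (0,4) → (φ(0),φ(4)) = (3,5) ∈ E(G2) ✓
  (1,4) → (φ(1),φ(4)) = (1,3) ∈ E(G2) ✓
  (2,3) → (φ(2),φ(3)) = (0,4) ∈ E(G2) ✓
  (2,4) → (φ(2),φ(4)) = (0,3) ∈ E(G2) ✓
  (4,5) → (φ(4),φ(5)) = (2,3) ∈ E(G2) ✓
All 7 edges of G1 map to edges of G2, and |E(G1)| = |E(G2)| = 7, so φ is a bijection on edges as well as vertices. Hence G1 ≅ G2.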